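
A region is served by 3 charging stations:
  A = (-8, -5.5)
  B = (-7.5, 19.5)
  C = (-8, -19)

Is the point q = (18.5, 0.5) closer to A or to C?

A

Compare squared distances:
|qA|² = (18.5−(-8))² + (0.5−(-5.5))² = 702.25 + 36 = 738.25
|qC|² = (18.5−(-8))² + (0.5−(-19))² = 702.25 + 380.25 = 1082.5
738.25 < 1082.5, so A is closer.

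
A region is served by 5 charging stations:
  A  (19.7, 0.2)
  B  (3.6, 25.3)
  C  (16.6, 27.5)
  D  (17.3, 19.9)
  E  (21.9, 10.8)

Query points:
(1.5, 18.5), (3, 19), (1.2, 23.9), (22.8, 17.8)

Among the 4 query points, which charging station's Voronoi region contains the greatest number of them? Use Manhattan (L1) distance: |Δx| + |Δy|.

B

(1.5, 18.5) — d to each: A:36.5, B:8.9, C:24.1, D:17.2, E:28.1 → nearest is B
(3, 19) — d to each: A:35.5, B:6.9, C:22.1, D:15.2, E:27.1 → nearest is B
(1.2, 23.9) — d to each: A:42.2, B:3.8, C:19, D:20.1, E:33.8 → nearest is B
(22.8, 17.8) — d to each: A:20.7, B:26.7, C:15.9, D:7.6, E:7.9 → nearest is D
Tally — B:3, D:1. B captures the most (3).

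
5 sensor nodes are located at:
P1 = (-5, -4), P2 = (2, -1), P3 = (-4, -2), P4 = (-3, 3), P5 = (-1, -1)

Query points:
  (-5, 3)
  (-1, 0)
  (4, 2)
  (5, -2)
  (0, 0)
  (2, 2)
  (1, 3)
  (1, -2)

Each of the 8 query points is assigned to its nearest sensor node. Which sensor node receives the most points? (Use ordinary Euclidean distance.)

P2

(-5, 3) — d² to each: P1:49, P2:65, P3:26, P4:4, P5:32 → nearest is P4
(-1, 0) — d² to each: P1:32, P2:10, P3:13, P4:13, P5:1 → nearest is P5
(4, 2) — d² to each: P1:117, P2:13, P3:80, P4:50, P5:34 → nearest is P2
(5, -2) — d² to each: P1:104, P2:10, P3:81, P4:89, P5:37 → nearest is P2
(0, 0) — d² to each: P1:41, P2:5, P3:20, P4:18, P5:2 → nearest is P5
(2, 2) — d² to each: P1:85, P2:9, P3:52, P4:26, P5:18 → nearest is P2
(1, 3) — d² to each: P1:85, P2:17, P3:50, P4:16, P5:20 → nearest is P4
(1, -2) — d² to each: P1:40, P2:2, P3:25, P4:41, P5:5 → nearest is P2
Tally — P2:4, P4:2, P5:2. P2 captures the most (4).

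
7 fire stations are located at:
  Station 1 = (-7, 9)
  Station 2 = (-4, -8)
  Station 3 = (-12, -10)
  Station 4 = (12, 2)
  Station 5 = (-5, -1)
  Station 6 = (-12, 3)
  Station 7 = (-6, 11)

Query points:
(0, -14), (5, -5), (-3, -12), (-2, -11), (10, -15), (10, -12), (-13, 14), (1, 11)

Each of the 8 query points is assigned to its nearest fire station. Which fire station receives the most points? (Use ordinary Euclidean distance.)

Station 2

(0, -14) — d² to each: Station 1:578, Station 2:52, Station 3:160, Station 4:400, Station 5:194, Station 6:433, Station 7:661 → nearest is Station 2
(5, -5) — d² to each: Station 1:340, Station 2:90, Station 3:314, Station 4:98, Station 5:116, Station 6:353, Station 7:377 → nearest is Station 2
(-3, -12) — d² to each: Station 1:457, Station 2:17, Station 3:85, Station 4:421, Station 5:125, Station 6:306, Station 7:538 → nearest is Station 2
(-2, -11) — d² to each: Station 1:425, Station 2:13, Station 3:101, Station 4:365, Station 5:109, Station 6:296, Station 7:500 → nearest is Station 2
(10, -15) — d² to each: Station 1:865, Station 2:245, Station 3:509, Station 4:293, Station 5:421, Station 6:808, Station 7:932 → nearest is Station 2
(10, -12) — d² to each: Station 1:730, Station 2:212, Station 3:488, Station 4:200, Station 5:346, Station 6:709, Station 7:785 → nearest is Station 4
(-13, 14) — d² to each: Station 1:61, Station 2:565, Station 3:577, Station 4:769, Station 5:289, Station 6:122, Station 7:58 → nearest is Station 7
(1, 11) — d² to each: Station 1:68, Station 2:386, Station 3:610, Station 4:202, Station 5:180, Station 6:233, Station 7:49 → nearest is Station 7
Tally — Station 2:5, Station 4:1, Station 7:2. Station 2 captures the most (5).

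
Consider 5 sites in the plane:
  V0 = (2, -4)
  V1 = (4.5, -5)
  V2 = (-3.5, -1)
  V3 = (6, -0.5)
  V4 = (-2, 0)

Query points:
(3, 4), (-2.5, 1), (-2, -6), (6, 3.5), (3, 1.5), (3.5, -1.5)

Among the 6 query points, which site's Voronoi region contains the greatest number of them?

(3, 4) — d² to each: V0:65, V1:83.25, V2:67.25, V3:29.25, V4:41 → nearest is V3
(-2.5, 1) — d² to each: V0:45.25, V1:85, V2:5, V3:74.5, V4:1.25 → nearest is V4
(-2, -6) — d² to each: V0:20, V1:43.25, V2:27.25, V3:94.25, V4:36 → nearest is V0
(6, 3.5) — d² to each: V0:72.25, V1:74.5, V2:110.5, V3:16, V4:76.25 → nearest is V3
(3, 1.5) — d² to each: V0:31.25, V1:44.5, V2:48.5, V3:13, V4:27.25 → nearest is V3
(3.5, -1.5) — d² to each: V0:8.5, V1:13.25, V2:49.25, V3:7.25, V4:32.5 → nearest is V3
Tally — V0:1, V3:4, V4:1. V3 captures the most (4).

V3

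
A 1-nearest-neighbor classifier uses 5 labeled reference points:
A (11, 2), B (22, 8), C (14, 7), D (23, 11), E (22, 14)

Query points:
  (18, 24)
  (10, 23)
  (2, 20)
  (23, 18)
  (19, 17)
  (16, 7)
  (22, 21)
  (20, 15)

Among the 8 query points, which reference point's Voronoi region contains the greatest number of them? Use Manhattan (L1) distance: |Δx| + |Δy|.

(18, 24) — d to each: A:29, B:20, C:21, D:18, E:14 → nearest is E
(10, 23) — d to each: A:22, B:27, C:20, D:25, E:21 → nearest is C
(2, 20) — d to each: A:27, B:32, C:25, D:30, E:26 → nearest is C
(23, 18) — d to each: A:28, B:11, C:20, D:7, E:5 → nearest is E
(19, 17) — d to each: A:23, B:12, C:15, D:10, E:6 → nearest is E
(16, 7) — d to each: A:10, B:7, C:2, D:11, E:13 → nearest is C
(22, 21) — d to each: A:30, B:13, C:22, D:11, E:7 → nearest is E
(20, 15) — d to each: A:22, B:9, C:14, D:7, E:3 → nearest is E
Tally — C:3, E:5. E captures the most (5).

E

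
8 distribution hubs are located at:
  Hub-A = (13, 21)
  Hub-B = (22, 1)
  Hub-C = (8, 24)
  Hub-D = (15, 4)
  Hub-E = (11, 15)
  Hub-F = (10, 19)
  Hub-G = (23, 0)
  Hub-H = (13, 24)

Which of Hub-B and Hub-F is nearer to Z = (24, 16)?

Hub-F

Compare squared distances:
d²(Z, Hub-B) = (24−22)² + (16−1)² = 4 + 225 = 229
d²(Z, Hub-F) = (24−10)² + (16−19)² = 196 + 9 = 205
229 > 205, so Hub-F is closer.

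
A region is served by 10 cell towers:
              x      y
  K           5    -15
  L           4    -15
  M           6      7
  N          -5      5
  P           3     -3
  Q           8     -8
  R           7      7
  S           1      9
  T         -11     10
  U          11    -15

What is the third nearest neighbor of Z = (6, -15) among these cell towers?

U

Since √ is increasing, it suffices to compare squared distances:
|ZK|² = 1 + 0 = 1
|ZL|² = 4 + 0 = 4
|ZM|² = 0 + 484 = 484
|ZN|² = 121 + 400 = 521
|ZP|² = 9 + 144 = 153
|ZQ|² = 4 + 49 = 53
|ZR|² = 1 + 484 = 485
|ZS|² = 25 + 576 = 601
|ZT|² = 289 + 625 = 914
|ZU|² = 25 + 0 = 25
Sorted ascending: K, L, U, Q, … — the third-nearest is U.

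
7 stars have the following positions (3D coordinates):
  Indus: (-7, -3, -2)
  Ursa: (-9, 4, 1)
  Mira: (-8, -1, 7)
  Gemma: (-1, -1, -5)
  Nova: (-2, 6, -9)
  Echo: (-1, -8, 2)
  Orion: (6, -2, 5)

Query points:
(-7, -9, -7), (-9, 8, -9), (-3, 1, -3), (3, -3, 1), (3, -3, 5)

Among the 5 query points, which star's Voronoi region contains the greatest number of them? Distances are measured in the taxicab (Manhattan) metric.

(-7, -9, -7) — d to each: Indus:11, Ursa:23, Mira:23, Gemma:16, Nova:22, Echo:16, Orion:32 → nearest is Indus
(-9, 8, -9) — d to each: Indus:20, Ursa:14, Mira:26, Gemma:21, Nova:9, Echo:35, Orion:39 → nearest is Nova
(-3, 1, -3) — d to each: Indus:9, Ursa:13, Mira:17, Gemma:6, Nova:12, Echo:16, Orion:20 → nearest is Gemma
(3, -3, 1) — d to each: Indus:13, Ursa:19, Mira:19, Gemma:12, Nova:24, Echo:10, Orion:8 → nearest is Orion
(3, -3, 5) — d to each: Indus:17, Ursa:23, Mira:15, Gemma:16, Nova:28, Echo:12, Orion:4 → nearest is Orion
Tally — Indus:1, Gemma:1, Nova:1, Orion:2. Orion captures the most (2).

Orion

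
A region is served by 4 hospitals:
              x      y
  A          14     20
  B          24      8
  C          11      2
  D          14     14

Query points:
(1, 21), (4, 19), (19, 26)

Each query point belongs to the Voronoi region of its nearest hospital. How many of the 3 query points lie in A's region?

3

(1, 21) — d² to each: A:170, B:698, C:461, D:218 → nearest is A
(4, 19) — d² to each: A:101, B:521, C:338, D:125 → nearest is A
(19, 26) — d² to each: A:61, B:349, C:640, D:169 → nearest is A
3 of the 3 points have A as nearest.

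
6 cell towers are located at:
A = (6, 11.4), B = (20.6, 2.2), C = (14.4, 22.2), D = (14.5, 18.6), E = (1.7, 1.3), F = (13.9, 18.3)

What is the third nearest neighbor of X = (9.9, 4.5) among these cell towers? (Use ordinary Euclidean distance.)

B

Compare squared distances (the ordering matches that of the actual distances):
|XA|² = (9.9−6)² + (4.5−11.4)² = 15.21 + 47.61 = 62.82
|XB|² = (9.9−20.6)² + (4.5−2.2)² = 114.49 + 5.29 = 119.78
|XC|² = (9.9−14.4)² + (4.5−22.2)² = 20.25 + 313.29 = 333.54
|XD|² = (9.9−14.5)² + (4.5−18.6)² = 21.16 + 198.81 = 219.97
|XE|² = (9.9−1.7)² + (4.5−1.3)² = 67.24 + 10.24 = 77.48
|XF|² = (9.9−13.9)² + (4.5−18.3)² = 16 + 190.44 = 206.44
Sorted ascending: A, E, B, F, … — the third-nearest is B.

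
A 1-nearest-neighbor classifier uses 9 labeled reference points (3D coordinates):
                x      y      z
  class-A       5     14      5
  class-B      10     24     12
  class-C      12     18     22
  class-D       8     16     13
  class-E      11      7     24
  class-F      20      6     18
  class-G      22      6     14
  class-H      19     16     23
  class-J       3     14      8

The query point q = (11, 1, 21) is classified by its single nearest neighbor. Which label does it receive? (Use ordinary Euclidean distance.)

Compare squared distances (the ordering matches that of the actual distances):
d²(q, class-A) = (11−5)² + (1−14)² + (21−5)² = 36 + 169 + 256 = 461
d²(q, class-B) = (11−10)² + (1−24)² + (21−12)² = 1 + 529 + 81 = 611
d²(q, class-C) = (11−12)² + (1−18)² + (21−22)² = 1 + 289 + 1 = 291
d²(q, class-D) = (11−8)² + (1−16)² + (21−13)² = 9 + 225 + 64 = 298
d²(q, class-E) = (11−11)² + (1−7)² + (21−24)² = 0 + 36 + 9 = 45
d²(q, class-F) = (11−20)² + (1−6)² + (21−18)² = 81 + 25 + 9 = 115
d²(q, class-G) = (11−22)² + (1−6)² + (21−14)² = 121 + 25 + 49 = 195
d²(q, class-H) = (11−19)² + (1−16)² + (21−23)² = 64 + 225 + 4 = 293
d²(q, class-J) = (11−3)² + (1−14)² + (21−8)² = 64 + 169 + 169 = 402
The smallest is to class-E, so q lies in the Voronoi region of class-E.

class-E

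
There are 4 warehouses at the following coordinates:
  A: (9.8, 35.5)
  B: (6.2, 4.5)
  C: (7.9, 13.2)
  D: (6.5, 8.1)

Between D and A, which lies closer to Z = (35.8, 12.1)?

Compare squared distances:
|ZD|² = (35.8−6.5)² + (12.1−8.1)² = 858.49 + 16 = 874.49
|ZA|² = (35.8−9.8)² + (12.1−35.5)² = 676 + 547.56 = 1223.56
874.49 < 1223.56, so D is closer.

D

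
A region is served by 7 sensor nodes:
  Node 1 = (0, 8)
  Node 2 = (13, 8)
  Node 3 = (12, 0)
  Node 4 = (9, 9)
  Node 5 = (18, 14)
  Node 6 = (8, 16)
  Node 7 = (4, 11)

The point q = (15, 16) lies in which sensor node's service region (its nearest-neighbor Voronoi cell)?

Squared Euclidean distances:
d²(q, Node 1) = (15−0)² + (16−8)² = 225 + 64 = 289
d²(q, Node 2) = (15−13)² + (16−8)² = 4 + 64 = 68
d²(q, Node 3) = (15−12)² + (16−0)² = 9 + 256 = 265
d²(q, Node 4) = (15−9)² + (16−9)² = 36 + 49 = 85
d²(q, Node 5) = (15−18)² + (16−14)² = 9 + 4 = 13
d²(q, Node 6) = (15−8)² + (16−16)² = 49 + 0 = 49
d²(q, Node 7) = (15−4)² + (16−11)² = 121 + 25 = 146
Minimum is at Node 5.

Node 5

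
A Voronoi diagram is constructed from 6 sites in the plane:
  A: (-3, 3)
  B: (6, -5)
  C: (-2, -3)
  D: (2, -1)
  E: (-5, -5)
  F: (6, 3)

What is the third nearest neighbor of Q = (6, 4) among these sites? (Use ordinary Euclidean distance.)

Squared Euclidean distances:
|QA|² = (6−(-3))² + (4−3)² = 81 + 1 = 82
|QB|² = (6−6)² + (4−(-5))² = 0 + 81 = 81
|QC|² = (6−(-2))² + (4−(-3))² = 64 + 49 = 113
|QD|² = (6−2)² + (4−(-1))² = 16 + 25 = 41
|QE|² = (6−(-5))² + (4−(-5))² = 121 + 81 = 202
|QF|² = (6−6)² + (4−3)² = 0 + 1 = 1
Sorted ascending: F, D, B, A, … — the third-nearest is B.

B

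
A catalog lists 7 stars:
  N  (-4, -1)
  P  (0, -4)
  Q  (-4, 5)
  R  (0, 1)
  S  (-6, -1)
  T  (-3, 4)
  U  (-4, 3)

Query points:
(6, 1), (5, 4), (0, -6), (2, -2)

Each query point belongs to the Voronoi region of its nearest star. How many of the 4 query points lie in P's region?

2

(6, 1) — d² to each: N:104, P:61, Q:116, R:36, S:148, T:90, U:104 → nearest is R
(5, 4) — d² to each: N:106, P:89, Q:82, R:34, S:146, T:64, U:82 → nearest is R
(0, -6) — d² to each: N:41, P:4, Q:137, R:49, S:61, T:109, U:97 → nearest is P
(2, -2) — d² to each: N:37, P:8, Q:85, R:13, S:65, T:61, U:61 → nearest is P
2 of the 4 points have P as nearest.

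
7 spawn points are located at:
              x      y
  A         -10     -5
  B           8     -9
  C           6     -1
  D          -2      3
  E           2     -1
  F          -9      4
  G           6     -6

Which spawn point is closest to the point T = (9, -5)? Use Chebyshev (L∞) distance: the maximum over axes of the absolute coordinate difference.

G

d(T,A) = max(19, 0) = 19
d(T,B) = max(1, 4) = 4
d(T,C) = max(3, 4) = 4
d(T,D) = max(11, 8) = 11
d(T,E) = max(7, 4) = 7
d(T,F) = max(18, 9) = 18
d(T,G) = max(3, 1) = 3
Minimum is at G.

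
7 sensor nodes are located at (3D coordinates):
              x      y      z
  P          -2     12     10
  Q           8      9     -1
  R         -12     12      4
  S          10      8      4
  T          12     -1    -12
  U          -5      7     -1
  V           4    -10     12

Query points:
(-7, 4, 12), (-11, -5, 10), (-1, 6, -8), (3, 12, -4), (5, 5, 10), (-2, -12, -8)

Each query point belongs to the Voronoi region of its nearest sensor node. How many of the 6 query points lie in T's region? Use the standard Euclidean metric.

1

(-7, 4, 12) — d² to each: P:93, Q:419, R:153, S:369, T:962, U:182, V:317 → nearest is P
(-11, -5, 10) — d² to each: P:370, Q:678, R:326, S:646, T:1029, U:301, V:254 → nearest is V
(-1, 6, -8) — d² to each: P:361, Q:139, R:301, S:269, T:234, U:66, V:681 → nearest is U
(3, 12, -4) — d² to each: P:221, Q:43, R:289, S:129, T:314, U:98, V:741 → nearest is Q
(5, 5, 10) — d² to each: P:98, Q:146, R:374, S:70, T:569, U:225, V:230 → nearest is S
(-2, -12, -8) — d² to each: P:900, Q:590, R:820, S:688, T:333, U:419, V:440 → nearest is T
1 of the 6 points has T as nearest.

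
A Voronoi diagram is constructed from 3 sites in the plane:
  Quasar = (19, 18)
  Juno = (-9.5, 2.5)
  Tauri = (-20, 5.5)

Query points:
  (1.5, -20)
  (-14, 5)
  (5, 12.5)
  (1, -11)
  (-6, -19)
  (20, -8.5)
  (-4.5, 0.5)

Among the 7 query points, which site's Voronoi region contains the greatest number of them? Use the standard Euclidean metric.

Juno

(1.5, -20) — d² to each: Quasar:1750.25, Juno:627.25, Tauri:1112.5 → nearest is Juno
(-14, 5) — d² to each: Quasar:1258, Juno:26.5, Tauri:36.25 → nearest is Juno
(5, 12.5) — d² to each: Quasar:226.25, Juno:310.25, Tauri:674 → nearest is Quasar
(1, -11) — d² to each: Quasar:1165, Juno:292.5, Tauri:713.25 → nearest is Juno
(-6, -19) — d² to each: Quasar:1994, Juno:474.5, Tauri:796.25 → nearest is Juno
(20, -8.5) — d² to each: Quasar:703.25, Juno:991.25, Tauri:1796 → nearest is Quasar
(-4.5, 0.5) — d² to each: Quasar:858.5, Juno:29, Tauri:265.25 → nearest is Juno
Tally — Quasar:2, Juno:5. Juno captures the most (5).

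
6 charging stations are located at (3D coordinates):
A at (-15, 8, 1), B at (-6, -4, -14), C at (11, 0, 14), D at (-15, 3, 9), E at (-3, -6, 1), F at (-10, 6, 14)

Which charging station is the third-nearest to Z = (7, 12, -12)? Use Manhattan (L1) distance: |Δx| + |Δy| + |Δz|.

d(Z,A) = |7−(-15)| + |12−8| + |-12−1| = 22 + 4 + 13 = 39
d(Z,B) = |7−(-6)| + |12−(-4)| + |-12−(-14)| = 13 + 16 + 2 = 31
d(Z,C) = |7−11| + |12−0| + |-12−14| = 4 + 12 + 26 = 42
d(Z,D) = |7−(-15)| + |12−3| + |-12−9| = 22 + 9 + 21 = 52
d(Z,E) = |7−(-3)| + |12−(-6)| + |-12−1| = 10 + 18 + 13 = 41
d(Z,F) = |7−(-10)| + |12−6| + |-12−14| = 17 + 6 + 26 = 49
Sorted ascending: B, A, E, C, … — the third-nearest is E.

E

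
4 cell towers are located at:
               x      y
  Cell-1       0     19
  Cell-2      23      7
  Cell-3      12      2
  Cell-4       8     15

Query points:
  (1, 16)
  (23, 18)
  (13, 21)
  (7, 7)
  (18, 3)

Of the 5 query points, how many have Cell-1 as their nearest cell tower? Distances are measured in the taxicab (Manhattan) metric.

(1, 16) — d to each: Cell-1:4, Cell-2:31, Cell-3:25, Cell-4:8 → nearest is Cell-1
(23, 18) — d to each: Cell-1:24, Cell-2:11, Cell-3:27, Cell-4:18 → nearest is Cell-2
(13, 21) — d to each: Cell-1:15, Cell-2:24, Cell-3:20, Cell-4:11 → nearest is Cell-4
(7, 7) — d to each: Cell-1:19, Cell-2:16, Cell-3:10, Cell-4:9 → nearest is Cell-4
(18, 3) — d to each: Cell-1:34, Cell-2:9, Cell-3:7, Cell-4:22 → nearest is Cell-3
1 of the 5 points has Cell-1 as nearest.

1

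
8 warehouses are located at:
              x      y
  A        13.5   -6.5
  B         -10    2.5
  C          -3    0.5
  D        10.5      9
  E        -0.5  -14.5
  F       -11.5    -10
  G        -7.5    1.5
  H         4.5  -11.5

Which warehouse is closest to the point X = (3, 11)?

D

Compare squared distances (the ordering matches that of the actual distances):
|XA|² = (3−13.5)² + (11−(-6.5))² = 110.25 + 306.25 = 416.5
|XB|² = (3−(-10))² + (11−2.5)² = 169 + 72.25 = 241.25
|XC|² = (3−(-3))² + (11−0.5)² = 36 + 110.25 = 146.25
|XD|² = (3−10.5)² + (11−9)² = 56.25 + 4 = 60.25
|XE|² = (3−(-0.5))² + (11−(-14.5))² = 12.25 + 650.25 = 662.5
|XF|² = (3−(-11.5))² + (11−(-10))² = 210.25 + 441 = 651.25
|XG|² = (3−(-7.5))² + (11−1.5)² = 110.25 + 90.25 = 200.5
|XH|² = (3−4.5)² + (11−(-11.5))² = 2.25 + 506.25 = 508.5
Minimum is at D.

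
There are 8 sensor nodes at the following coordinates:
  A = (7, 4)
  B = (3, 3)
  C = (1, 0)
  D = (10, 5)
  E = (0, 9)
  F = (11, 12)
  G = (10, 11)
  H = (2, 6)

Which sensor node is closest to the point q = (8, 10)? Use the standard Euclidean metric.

G

Squared Euclidean distances:
|qA|² = (8−7)² + (10−4)² = 1 + 36 = 37
|qB|² = (8−3)² + (10−3)² = 25 + 49 = 74
|qC|² = (8−1)² + (10−0)² = 49 + 100 = 149
|qD|² = (8−10)² + (10−5)² = 4 + 25 = 29
|qE|² = (8−0)² + (10−9)² = 64 + 1 = 65
|qF|² = (8−11)² + (10−12)² = 9 + 4 = 13
|qG|² = (8−10)² + (10−11)² = 4 + 1 = 5
|qH|² = (8−2)² + (10−6)² = 36 + 16 = 52
G is nearest.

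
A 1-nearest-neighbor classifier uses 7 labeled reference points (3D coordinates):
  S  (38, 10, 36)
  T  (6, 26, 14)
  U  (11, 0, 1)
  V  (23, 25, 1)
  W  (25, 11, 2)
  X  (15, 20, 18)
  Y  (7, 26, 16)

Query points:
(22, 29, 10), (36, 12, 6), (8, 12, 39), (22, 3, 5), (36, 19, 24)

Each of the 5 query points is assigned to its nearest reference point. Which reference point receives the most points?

W

(22, 29, 10) — d² to each: S:1293, T:281, U:1043, V:98, W:397, X:194, Y:270 → nearest is V
(36, 12, 6) — d² to each: S:908, T:1160, U:794, V:363, W:138, X:649, Y:1137 → nearest is W
(8, 12, 39) — d² to each: S:913, T:825, U:1597, V:1838, W:1659, X:554, Y:726 → nearest is X
(22, 3, 5) — d² to each: S:1266, T:866, U:146, V:501, W:82, X:507, Y:875 → nearest is W
(36, 19, 24) — d² to each: S:229, T:1049, U:1515, V:734, W:669, X:478, Y:954 → nearest is S
Tally — S:1, V:1, W:2, X:1. W captures the most (2).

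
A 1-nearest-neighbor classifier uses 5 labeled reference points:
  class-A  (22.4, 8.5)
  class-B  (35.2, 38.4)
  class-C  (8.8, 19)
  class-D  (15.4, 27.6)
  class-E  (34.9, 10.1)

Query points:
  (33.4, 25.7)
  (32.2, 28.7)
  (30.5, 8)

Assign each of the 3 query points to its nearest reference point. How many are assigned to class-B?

(33.4, 25.7) — d² to each: class-A:416.84, class-B:164.53, class-C:650.05, class-D:327.61, class-E:245.61 → nearest is class-B
(32.2, 28.7) — d² to each: class-A:504.08, class-B:103.09, class-C:641.65, class-D:283.45, class-E:353.25 → nearest is class-B
(30.5, 8) — d² to each: class-A:65.86, class-B:946.25, class-C:591.89, class-D:612.17, class-E:23.77 → nearest is class-E
2 of the 3 points have class-B as nearest.

2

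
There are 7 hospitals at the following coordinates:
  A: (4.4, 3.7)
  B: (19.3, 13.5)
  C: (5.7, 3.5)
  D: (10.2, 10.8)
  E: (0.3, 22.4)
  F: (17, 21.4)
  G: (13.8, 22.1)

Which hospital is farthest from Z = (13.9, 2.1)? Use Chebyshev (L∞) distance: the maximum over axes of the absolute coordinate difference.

d(Z,A) = max(9.5, 1.6) = 9.5
d(Z,B) = max(5.4, 11.4) = 11.4
d(Z,C) = max(8.2, 1.4) = 8.2
d(Z,D) = max(3.7, 8.7) = 8.7
d(Z,E) = max(13.6, 20.3) = 20.3
d(Z,F) = max(3.1, 19.3) = 19.3
d(Z,G) = max(0.1, 20) = 20
The largest is to E.

E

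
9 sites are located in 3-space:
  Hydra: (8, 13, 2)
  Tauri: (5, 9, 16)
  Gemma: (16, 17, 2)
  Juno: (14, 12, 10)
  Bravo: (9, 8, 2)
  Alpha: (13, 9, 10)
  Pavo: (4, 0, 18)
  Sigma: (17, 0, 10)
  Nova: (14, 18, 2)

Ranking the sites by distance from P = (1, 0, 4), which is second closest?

Squared Euclidean distances:
d²(P, Hydra) = 49 + 169 + 4 = 222
d²(P, Tauri) = 16 + 81 + 144 = 241
d²(P, Gemma) = 225 + 289 + 4 = 518
d²(P, Juno) = 169 + 144 + 36 = 349
d²(P, Bravo) = 64 + 64 + 4 = 132
d²(P, Alpha) = 144 + 81 + 36 = 261
d²(P, Pavo) = 9 + 0 + 196 = 205
d²(P, Sigma) = 256 + 0 + 36 = 292
d²(P, Nova) = 169 + 324 + 4 = 497
Sorted ascending: Bravo, Pavo, Hydra, … — the second-nearest is Pavo.

Pavo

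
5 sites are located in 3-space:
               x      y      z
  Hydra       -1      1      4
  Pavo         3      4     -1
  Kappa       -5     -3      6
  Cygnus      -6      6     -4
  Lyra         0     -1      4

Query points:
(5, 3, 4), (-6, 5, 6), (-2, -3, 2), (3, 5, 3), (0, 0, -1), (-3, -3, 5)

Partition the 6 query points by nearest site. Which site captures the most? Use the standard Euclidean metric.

Pavo

(5, 3, 4) — d² to each: Hydra:40, Pavo:30, Kappa:140, Cygnus:194, Lyra:41 → nearest is Pavo
(-6, 5, 6) — d² to each: Hydra:45, Pavo:131, Kappa:65, Cygnus:101, Lyra:76 → nearest is Hydra
(-2, -3, 2) — d² to each: Hydra:21, Pavo:83, Kappa:25, Cygnus:133, Lyra:12 → nearest is Lyra
(3, 5, 3) — d² to each: Hydra:33, Pavo:17, Kappa:137, Cygnus:131, Lyra:46 → nearest is Pavo
(0, 0, -1) — d² to each: Hydra:27, Pavo:25, Kappa:83, Cygnus:81, Lyra:26 → nearest is Pavo
(-3, -3, 5) — d² to each: Hydra:21, Pavo:121, Kappa:5, Cygnus:171, Lyra:14 → nearest is Kappa
Tally — Hydra:1, Pavo:3, Kappa:1, Lyra:1. Pavo captures the most (3).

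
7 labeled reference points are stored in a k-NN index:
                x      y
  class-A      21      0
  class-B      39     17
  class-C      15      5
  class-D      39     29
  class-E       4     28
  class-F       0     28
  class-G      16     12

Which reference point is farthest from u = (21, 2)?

Since √ is increasing, it suffices to compare squared distances:
d²(u, class-A) = 0 + 4 = 4
d²(u, class-B) = 324 + 225 = 549
d²(u, class-C) = 36 + 9 = 45
d²(u, class-D) = 324 + 729 = 1053
d²(u, class-E) = 289 + 676 = 965
d²(u, class-F) = 441 + 676 = 1117
d²(u, class-G) = 25 + 100 = 125
The largest is to class-F.

class-F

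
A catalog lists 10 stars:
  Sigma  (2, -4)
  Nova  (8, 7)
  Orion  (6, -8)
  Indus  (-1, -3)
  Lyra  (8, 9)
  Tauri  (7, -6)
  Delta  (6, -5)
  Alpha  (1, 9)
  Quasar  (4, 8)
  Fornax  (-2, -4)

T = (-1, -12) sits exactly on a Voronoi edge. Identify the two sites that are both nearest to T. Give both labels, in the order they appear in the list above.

Orion and Fornax

Squared distances from T to each site:
d²(T, Sigma) = (-1−2)² + (-12−(-4))² = 9 + 64 = 73
d²(T, Nova) = (-1−8)² + (-12−7)² = 81 + 361 = 442
d²(T, Orion) = (-1−6)² + (-12−(-8))² = 49 + 16 = 65
d²(T, Indus) = (-1−(-1))² + (-12−(-3))² = 0 + 81 = 81
d²(T, Lyra) = (-1−8)² + (-12−9)² = 81 + 441 = 522
d²(T, Tauri) = (-1−7)² + (-12−(-6))² = 64 + 36 = 100
d²(T, Delta) = (-1−6)² + (-12−(-5))² = 49 + 49 = 98
d²(T, Alpha) = (-1−1)² + (-12−9)² = 4 + 441 = 445
d²(T, Quasar) = (-1−4)² + (-12−8)² = 25 + 400 = 425
d²(T, Fornax) = (-1−(-2))² + (-12−(-4))² = 1 + 64 = 65
T is equidistant from Orion and Fornax (both at squared distance 65), and every other site is strictly farther — so T lies on the Orion–Fornax Voronoi edge.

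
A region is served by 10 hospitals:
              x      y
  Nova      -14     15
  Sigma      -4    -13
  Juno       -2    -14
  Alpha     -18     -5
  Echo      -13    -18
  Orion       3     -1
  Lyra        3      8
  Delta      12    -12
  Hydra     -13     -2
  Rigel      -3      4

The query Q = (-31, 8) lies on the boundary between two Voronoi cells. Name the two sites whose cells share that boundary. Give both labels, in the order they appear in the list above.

Squared distances from Q to each site:
d²(Q, Nova) = (-31−(-14))² + (8−15)² = 289 + 49 = 338
d²(Q, Sigma) = (-31−(-4))² + (8−(-13))² = 729 + 441 = 1170
d²(Q, Juno) = (-31−(-2))² + (8−(-14))² = 841 + 484 = 1325
d²(Q, Alpha) = (-31−(-18))² + (8−(-5))² = 169 + 169 = 338
d²(Q, Echo) = (-31−(-13))² + (8−(-18))² = 324 + 676 = 1000
d²(Q, Orion) = (-31−3)² + (8−(-1))² = 1156 + 81 = 1237
d²(Q, Lyra) = (-31−3)² + (8−8)² = 1156 + 0 = 1156
d²(Q, Delta) = (-31−12)² + (8−(-12))² = 1849 + 400 = 2249
d²(Q, Hydra) = (-31−(-13))² + (8−(-2))² = 324 + 100 = 424
d²(Q, Rigel) = (-31−(-3))² + (8−4)² = 784 + 16 = 800
Q is equidistant from Nova and Alpha (both at squared distance 338), and every other site is strictly farther — so Q lies on the Nova–Alpha Voronoi edge.

Nova and Alpha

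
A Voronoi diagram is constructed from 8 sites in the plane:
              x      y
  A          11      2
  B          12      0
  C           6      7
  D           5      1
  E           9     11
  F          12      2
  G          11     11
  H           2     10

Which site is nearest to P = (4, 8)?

C

Squared Euclidean distances:
|PA|² = (4−11)² + (8−2)² = 49 + 36 = 85
|PB|² = (4−12)² + (8−0)² = 64 + 64 = 128
|PC|² = (4−6)² + (8−7)² = 4 + 1 = 5
|PD|² = (4−5)² + (8−1)² = 1 + 49 = 50
|PE|² = (4−9)² + (8−11)² = 25 + 9 = 34
|PF|² = (4−12)² + (8−2)² = 64 + 36 = 100
|PG|² = (4−11)² + (8−11)² = 49 + 9 = 58
|PH|² = (4−2)² + (8−10)² = 4 + 4 = 8
C is nearest.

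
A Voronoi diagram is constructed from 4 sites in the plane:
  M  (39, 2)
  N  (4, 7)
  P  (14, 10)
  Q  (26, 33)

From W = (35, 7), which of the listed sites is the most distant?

N

Squared Euclidean distances:
|WM|² = (35−39)² + (7−2)² = 16 + 25 = 41
|WN|² = (35−4)² + (7−7)² = 961 + 0 = 961
|WP|² = (35−14)² + (7−10)² = 441 + 9 = 450
|WQ|² = (35−26)² + (7−33)² = 81 + 676 = 757
The largest is to N.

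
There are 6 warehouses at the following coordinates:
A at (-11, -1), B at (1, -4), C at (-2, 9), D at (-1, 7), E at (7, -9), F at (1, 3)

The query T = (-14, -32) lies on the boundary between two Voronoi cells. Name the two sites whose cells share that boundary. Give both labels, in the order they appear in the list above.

Squared distances from T to each site:
|TA|² = (-14−(-11))² + (-32−(-1))² = 9 + 961 = 970
|TB|² = (-14−1)² + (-32−(-4))² = 225 + 784 = 1009
|TC|² = (-14−(-2))² + (-32−9)² = 144 + 1681 = 1825
|TD|² = (-14−(-1))² + (-32−7)² = 169 + 1521 = 1690
|TE|² = (-14−7)² + (-32−(-9))² = 441 + 529 = 970
|TF|² = (-14−1)² + (-32−3)² = 225 + 1225 = 1450
T is equidistant from A and E (both at squared distance 970), and every other site is strictly farther — so T lies on the A–E Voronoi edge.

A and E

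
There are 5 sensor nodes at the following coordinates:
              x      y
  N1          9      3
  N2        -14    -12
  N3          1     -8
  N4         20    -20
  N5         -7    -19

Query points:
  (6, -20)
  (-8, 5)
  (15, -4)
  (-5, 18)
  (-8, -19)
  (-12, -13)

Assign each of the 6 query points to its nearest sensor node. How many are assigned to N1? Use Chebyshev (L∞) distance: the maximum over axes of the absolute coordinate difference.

(6, -20) — d to each: N1:23, N2:20, N3:12, N4:14, N5:13 → nearest is N3
(-8, 5) — d to each: N1:17, N2:17, N3:13, N4:28, N5:24 → nearest is N3
(15, -4) — d to each: N1:7, N2:29, N3:14, N4:16, N5:22 → nearest is N1
(-5, 18) — d to each: N1:15, N2:30, N3:26, N4:38, N5:37 → nearest is N1
(-8, -19) — d to each: N1:22, N2:7, N3:11, N4:28, N5:1 → nearest is N5
(-12, -13) — d to each: N1:21, N2:2, N3:13, N4:32, N5:6 → nearest is N2
2 of the 6 points have N1 as nearest.

2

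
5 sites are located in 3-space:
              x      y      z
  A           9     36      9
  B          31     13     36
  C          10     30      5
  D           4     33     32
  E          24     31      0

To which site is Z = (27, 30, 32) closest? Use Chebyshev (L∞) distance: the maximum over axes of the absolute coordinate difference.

B

d(Z,A) = max(18, 6, 23) = 23
d(Z,B) = max(4, 17, 4) = 17
d(Z,C) = max(17, 0, 27) = 27
d(Z,D) = max(23, 3, 0) = 23
d(Z,E) = max(3, 1, 32) = 32
B is nearest.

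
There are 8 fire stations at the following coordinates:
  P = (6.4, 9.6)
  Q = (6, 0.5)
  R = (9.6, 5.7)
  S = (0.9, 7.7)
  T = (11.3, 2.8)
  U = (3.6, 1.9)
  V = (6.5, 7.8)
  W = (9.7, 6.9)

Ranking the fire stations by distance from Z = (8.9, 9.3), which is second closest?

W

Compare squared distances (the ordering matches that of the actual distances):
|ZP|² = 6.25 + 0.09 = 6.34
|ZQ|² = 8.41 + 77.44 = 85.85
|ZR|² = 0.49 + 12.96 = 13.45
|ZS|² = 64 + 2.56 = 66.56
|ZT|² = 5.76 + 42.25 = 48.01
|ZU|² = 28.09 + 54.76 = 82.85
|ZV|² = 5.76 + 2.25 = 8.01
|ZW|² = 0.64 + 5.76 = 6.4
Sorted ascending: P, W, V, … — the second-nearest is W.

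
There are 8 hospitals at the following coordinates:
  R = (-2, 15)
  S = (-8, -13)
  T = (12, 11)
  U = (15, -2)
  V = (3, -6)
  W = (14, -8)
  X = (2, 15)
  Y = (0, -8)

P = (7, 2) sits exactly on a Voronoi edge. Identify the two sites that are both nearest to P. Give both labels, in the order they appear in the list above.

Squared distances from P to each site:
|PR|² = (7−(-2))² + (2−15)² = 81 + 169 = 250
|PS|² = (7−(-8))² + (2−(-13))² = 225 + 225 = 450
|PT|² = (7−12)² + (2−11)² = 25 + 81 = 106
|PU|² = (7−15)² + (2−(-2))² = 64 + 16 = 80
|PV|² = (7−3)² + (2−(-6))² = 16 + 64 = 80
|PW|² = (7−14)² + (2−(-8))² = 49 + 100 = 149
|PX|² = (7−2)² + (2−15)² = 25 + 169 = 194
|PY|² = (7−0)² + (2−(-8))² = 49 + 100 = 149
P is equidistant from U and V (both at squared distance 80), and every other site is strictly farther — so P lies on the U–V Voronoi edge.

U and V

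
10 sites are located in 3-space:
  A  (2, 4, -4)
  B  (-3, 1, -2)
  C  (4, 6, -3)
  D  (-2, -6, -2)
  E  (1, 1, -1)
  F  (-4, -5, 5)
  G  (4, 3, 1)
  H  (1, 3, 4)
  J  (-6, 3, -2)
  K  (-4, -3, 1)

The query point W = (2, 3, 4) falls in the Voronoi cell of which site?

H

Since √ is increasing, it suffices to compare squared distances:
|WA|² = (2−2)² + (3−4)² + (4−(-4))² = 0 + 1 + 64 = 65
|WB|² = (2−(-3))² + (3−1)² + (4−(-2))² = 25 + 4 + 36 = 65
|WC|² = (2−4)² + (3−6)² + (4−(-3))² = 4 + 9 + 49 = 62
|WD|² = (2−(-2))² + (3−(-6))² + (4−(-2))² = 16 + 81 + 36 = 133
|WE|² = (2−1)² + (3−1)² + (4−(-1))² = 1 + 4 + 25 = 30
|WF|² = (2−(-4))² + (3−(-5))² + (4−5)² = 36 + 64 + 1 = 101
|WG|² = (2−4)² + (3−3)² + (4−1)² = 4 + 0 + 9 = 13
|WH|² = (2−1)² + (3−3)² + (4−4)² = 1 + 0 + 0 = 1
|WJ|² = (2−(-6))² + (3−3)² + (4−(-2))² = 64 + 0 + 36 = 100
|WK|² = (2−(-4))² + (3−(-3))² + (4−1)² = 36 + 36 + 9 = 81
Minimum is at H.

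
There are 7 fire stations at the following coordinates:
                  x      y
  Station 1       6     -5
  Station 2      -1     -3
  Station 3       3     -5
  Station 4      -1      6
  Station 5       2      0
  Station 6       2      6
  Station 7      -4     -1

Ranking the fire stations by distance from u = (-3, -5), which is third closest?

Station 3

Since √ is increasing, it suffices to compare squared distances:
d²(u, Station 1) = (-3−6)² + (-5−(-5))² = 81 + 0 = 81
d²(u, Station 2) = (-3−(-1))² + (-5−(-3))² = 4 + 4 = 8
d²(u, Station 3) = (-3−3)² + (-5−(-5))² = 36 + 0 = 36
d²(u, Station 4) = (-3−(-1))² + (-5−6)² = 4 + 121 = 125
d²(u, Station 5) = (-3−2)² + (-5−0)² = 25 + 25 = 50
d²(u, Station 6) = (-3−2)² + (-5−6)² = 25 + 121 = 146
d²(u, Station 7) = (-3−(-4))² + (-5−(-1))² = 1 + 16 = 17
Sorted ascending: Station 2, Station 7, Station 3, Station 5, … — the third-nearest is Station 3.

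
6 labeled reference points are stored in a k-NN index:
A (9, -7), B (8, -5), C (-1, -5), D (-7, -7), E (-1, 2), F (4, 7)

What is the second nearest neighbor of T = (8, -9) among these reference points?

B

Compare squared distances (the ordering matches that of the actual distances):
|TA|² = 1 + 4 = 5
|TB|² = 0 + 16 = 16
|TC|² = 81 + 16 = 97
|TD|² = 225 + 4 = 229
|TE|² = 81 + 121 = 202
|TF|² = 16 + 256 = 272
Sorted ascending: A, B, C, … — the second-nearest is B.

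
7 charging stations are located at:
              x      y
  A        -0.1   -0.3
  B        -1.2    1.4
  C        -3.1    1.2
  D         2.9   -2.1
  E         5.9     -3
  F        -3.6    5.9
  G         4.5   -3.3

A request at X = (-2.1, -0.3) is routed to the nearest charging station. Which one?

C

Since √ is increasing, it suffices to compare squared distances:
|XA|² = (-2.1−(-0.1))² + (-0.3−(-0.3))² = 4 + 0 = 4
|XB|² = (-2.1−(-1.2))² + (-0.3−1.4)² = 0.81 + 2.89 = 3.7
|XC|² = (-2.1−(-3.1))² + (-0.3−1.2)² = 1 + 2.25 = 3.25
|XD|² = (-2.1−2.9)² + (-0.3−(-2.1))² = 25 + 3.24 = 28.24
|XE|² = (-2.1−5.9)² + (-0.3−(-3))² = 64 + 7.29 = 71.29
|XF|² = (-2.1−(-3.6))² + (-0.3−5.9)² = 2.25 + 38.44 = 40.69
|XG|² = (-2.1−4.5)² + (-0.3−(-3.3))² = 43.56 + 9 = 52.56
The smallest is to C, so X lies in the Voronoi region of C.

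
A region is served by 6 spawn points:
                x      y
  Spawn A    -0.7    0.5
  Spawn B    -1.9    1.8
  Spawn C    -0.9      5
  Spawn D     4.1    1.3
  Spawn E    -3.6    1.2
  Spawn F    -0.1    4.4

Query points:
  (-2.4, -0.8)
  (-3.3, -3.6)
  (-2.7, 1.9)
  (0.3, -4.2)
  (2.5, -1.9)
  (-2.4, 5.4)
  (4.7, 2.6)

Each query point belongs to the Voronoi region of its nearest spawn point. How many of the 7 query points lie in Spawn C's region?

(-2.4, -0.8) — d² to each: Spawn A:4.58, Spawn B:7.01, Spawn C:35.89, Spawn D:46.66, Spawn E:5.44, Spawn F:32.33 → nearest is Spawn A
(-3.3, -3.6) — d² to each: Spawn A:23.57, Spawn B:31.12, Spawn C:79.72, Spawn D:78.77, Spawn E:23.13, Spawn F:74.24 → nearest is Spawn E
(-2.7, 1.9) — d² to each: Spawn A:5.96, Spawn B:0.65, Spawn C:12.85, Spawn D:46.6, Spawn E:1.3, Spawn F:13.01 → nearest is Spawn B
(0.3, -4.2) — d² to each: Spawn A:23.09, Spawn B:40.84, Spawn C:86.08, Spawn D:44.69, Spawn E:44.37, Spawn F:74.12 → nearest is Spawn A
(2.5, -1.9) — d² to each: Spawn A:16, Spawn B:33.05, Spawn C:59.17, Spawn D:12.8, Spawn E:46.82, Spawn F:46.45 → nearest is Spawn D
(-2.4, 5.4) — d² to each: Spawn A:26.9, Spawn B:13.21, Spawn C:2.41, Spawn D:59.06, Spawn E:19.08, Spawn F:6.29 → nearest is Spawn C
(4.7, 2.6) — d² to each: Spawn A:33.57, Spawn B:44.2, Spawn C:37.12, Spawn D:2.05, Spawn E:70.85, Spawn F:26.28 → nearest is Spawn D
1 of the 7 points has Spawn C as nearest.

1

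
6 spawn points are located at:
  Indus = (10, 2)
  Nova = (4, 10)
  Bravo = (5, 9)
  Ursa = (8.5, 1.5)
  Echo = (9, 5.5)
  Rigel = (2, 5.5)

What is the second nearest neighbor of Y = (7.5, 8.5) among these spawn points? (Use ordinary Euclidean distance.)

Squared Euclidean distances:
d²(Y, Indus) = (7.5−10)² + (8.5−2)² = 6.25 + 42.25 = 48.5
d²(Y, Nova) = (7.5−4)² + (8.5−10)² = 12.25 + 2.25 = 14.5
d²(Y, Bravo) = (7.5−5)² + (8.5−9)² = 6.25 + 0.25 = 6.5
d²(Y, Ursa) = (7.5−8.5)² + (8.5−1.5)² = 1 + 49 = 50
d²(Y, Echo) = (7.5−9)² + (8.5−5.5)² = 2.25 + 9 = 11.25
d²(Y, Rigel) = (7.5−2)² + (8.5−5.5)² = 30.25 + 9 = 39.25
Sorted ascending: Bravo, Echo, Nova, … — the second-nearest is Echo.

Echo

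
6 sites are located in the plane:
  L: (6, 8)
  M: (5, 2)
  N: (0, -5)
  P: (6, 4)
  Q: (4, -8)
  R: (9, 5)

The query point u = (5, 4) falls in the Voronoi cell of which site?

Since √ is increasing, it suffices to compare squared distances:
|uL|² = (5−6)² + (4−8)² = 1 + 16 = 17
|uM|² = (5−5)² + (4−2)² = 0 + 4 = 4
|uN|² = (5−0)² + (4−(-5))² = 25 + 81 = 106
|uP|² = (5−6)² + (4−4)² = 1 + 0 = 1
|uQ|² = (5−4)² + (4−(-8))² = 1 + 144 = 145
|uR|² = (5−9)² + (4−5)² = 16 + 1 = 17
P is nearest.

P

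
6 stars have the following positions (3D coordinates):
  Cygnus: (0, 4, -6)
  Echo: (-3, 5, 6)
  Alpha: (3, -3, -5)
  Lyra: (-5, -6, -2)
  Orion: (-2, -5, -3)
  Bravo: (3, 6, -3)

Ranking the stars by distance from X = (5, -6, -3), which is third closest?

Squared Euclidean distances:
d²(X, Cygnus) = (5−0)² + (-6−4)² + (-3−(-6))² = 25 + 100 + 9 = 134
d²(X, Echo) = (5−(-3))² + (-6−5)² + (-3−6)² = 64 + 121 + 81 = 266
d²(X, Alpha) = (5−3)² + (-6−(-3))² + (-3−(-5))² = 4 + 9 + 4 = 17
d²(X, Lyra) = (5−(-5))² + (-6−(-6))² + (-3−(-2))² = 100 + 0 + 1 = 101
d²(X, Orion) = (5−(-2))² + (-6−(-5))² + (-3−(-3))² = 49 + 1 + 0 = 50
d²(X, Bravo) = (5−3)² + (-6−6)² + (-3−(-3))² = 4 + 144 + 0 = 148
Sorted ascending: Alpha, Orion, Lyra, Cygnus, … — the third-nearest is Lyra.

Lyra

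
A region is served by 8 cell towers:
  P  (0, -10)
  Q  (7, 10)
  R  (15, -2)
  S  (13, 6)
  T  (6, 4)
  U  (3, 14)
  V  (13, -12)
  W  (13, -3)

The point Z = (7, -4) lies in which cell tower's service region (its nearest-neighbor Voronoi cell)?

W

Squared Euclidean distances:
|ZP|² = 49 + 36 = 85
|ZQ|² = 0 + 196 = 196
|ZR|² = 64 + 4 = 68
|ZS|² = 36 + 100 = 136
|ZT|² = 1 + 64 = 65
|ZU|² = 16 + 324 = 340
|ZV|² = 36 + 64 = 100
|ZW|² = 36 + 1 = 37
The smallest is to W, so Z lies in the Voronoi region of W.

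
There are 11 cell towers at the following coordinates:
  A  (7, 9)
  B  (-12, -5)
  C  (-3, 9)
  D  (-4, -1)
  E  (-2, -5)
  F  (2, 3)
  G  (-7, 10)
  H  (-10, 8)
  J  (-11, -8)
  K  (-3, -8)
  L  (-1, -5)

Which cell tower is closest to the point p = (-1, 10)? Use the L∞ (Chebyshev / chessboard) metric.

C

d(p,A) = max(8, 1) = 8
d(p,B) = max(11, 15) = 15
d(p,C) = max(2, 1) = 2
d(p,D) = max(3, 11) = 11
d(p,E) = max(1, 15) = 15
d(p,F) = max(3, 7) = 7
d(p,G) = max(6, 0) = 6
d(p,H) = max(9, 2) = 9
d(p,J) = max(10, 18) = 18
d(p,K) = max(2, 18) = 18
d(p,L) = max(0, 15) = 15
Minimum is at C.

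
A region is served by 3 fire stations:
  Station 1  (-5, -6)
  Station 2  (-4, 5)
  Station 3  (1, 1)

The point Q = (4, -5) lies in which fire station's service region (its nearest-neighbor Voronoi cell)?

Station 3

Squared Euclidean distances:
d²(Q, Station 1) = (4−(-5))² + (-5−(-6))² = 81 + 1 = 82
d²(Q, Station 2) = (4−(-4))² + (-5−5)² = 64 + 100 = 164
d²(Q, Station 3) = (4−1)² + (-5−1)² = 9 + 36 = 45
Station 3 is nearest.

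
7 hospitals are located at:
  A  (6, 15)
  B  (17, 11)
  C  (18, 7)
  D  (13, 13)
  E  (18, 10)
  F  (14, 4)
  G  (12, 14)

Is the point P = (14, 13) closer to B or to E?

Compare squared distances:
|PB|² = (14−17)² + (13−11)² = 9 + 4 = 13
|PE|² = (14−18)² + (13−10)² = 16 + 9 = 25
13 < 25, so B is closer.

B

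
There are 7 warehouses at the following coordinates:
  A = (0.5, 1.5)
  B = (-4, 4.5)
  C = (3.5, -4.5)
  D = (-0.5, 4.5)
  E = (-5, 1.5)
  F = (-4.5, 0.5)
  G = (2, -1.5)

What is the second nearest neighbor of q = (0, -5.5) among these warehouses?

G

Since √ is increasing, it suffices to compare squared distances:
|qA|² = 0.25 + 49 = 49.25
|qB|² = 16 + 100 = 116
|qC|² = 12.25 + 1 = 13.25
|qD|² = 0.25 + 100 = 100.25
|qE|² = 25 + 49 = 74
|qF|² = 20.25 + 36 = 56.25
|qG|² = 4 + 16 = 20
Sorted ascending: C, G, A, … — the second-nearest is G.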